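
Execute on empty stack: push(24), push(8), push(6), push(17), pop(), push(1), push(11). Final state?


push(24) -> [24]
push(8) -> [24, 8]
push(6) -> [24, 8, 6]
push(17) -> [24, 8, 6, 17]
pop() returns 17 -> [24, 8, 6]
push(1) -> [24, 8, 6, 1]
push(11) -> [24, 8, 6, 1, 11]
Final stack (bottom to top): [24, 8, 6, 1, 11]


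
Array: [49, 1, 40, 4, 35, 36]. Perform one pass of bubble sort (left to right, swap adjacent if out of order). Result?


After one pass: [1, 40, 4, 35, 36, 49]


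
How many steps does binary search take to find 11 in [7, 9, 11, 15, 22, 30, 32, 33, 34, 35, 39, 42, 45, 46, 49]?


Search for 11:
[0,14] mid=7 arr[7]=33
[0,6] mid=3 arr[3]=15
[0,2] mid=1 arr[1]=9
[2,2] mid=2 arr[2]=11
Total: 4 comparisons


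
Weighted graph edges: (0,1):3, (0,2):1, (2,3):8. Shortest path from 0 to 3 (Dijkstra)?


Dijkstra from 0:
Distances: {0: 0, 1: 3, 2: 1, 3: 9}
Shortest distance to 3 = 9, path = [0, 2, 3]


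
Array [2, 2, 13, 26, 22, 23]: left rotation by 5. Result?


Left rotate by 5: [23, 2, 2, 13, 26, 22]


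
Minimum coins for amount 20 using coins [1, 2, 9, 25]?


dp[0]=0; dp[i]=1+min(dp[i-c] for c in coins)
...dp[15]=4, dp[16]=5, dp[17]=5, dp[18]=2, dp[19]=3, dp[20]=3
Minimum coins for 20 = 3


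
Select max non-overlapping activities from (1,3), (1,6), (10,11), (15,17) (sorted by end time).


Greedy: pick earliest-ending, then skip overlaps.
Selected (3 activities): [(1, 3), (10, 11), (15, 17)]


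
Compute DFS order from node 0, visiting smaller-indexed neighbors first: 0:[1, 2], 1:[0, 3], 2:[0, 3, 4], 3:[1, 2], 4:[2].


DFS stack-based: start with [0]
Visit order: [0, 1, 3, 2, 4]


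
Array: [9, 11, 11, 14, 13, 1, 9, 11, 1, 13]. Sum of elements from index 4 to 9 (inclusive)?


Prefix sums: [0, 9, 20, 31, 45, 58, 59, 68, 79, 80, 93]
Sum[4..9] = prefix[10] - prefix[4] = 93 - 45 = 48


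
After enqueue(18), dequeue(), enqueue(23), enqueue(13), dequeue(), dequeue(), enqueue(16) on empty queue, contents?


enqueue(18) -> [18]
dequeue() returns 18 -> []
enqueue(23) -> [23]
enqueue(13) -> [23, 13]
dequeue() returns 23 -> [13]
dequeue() returns 13 -> []
enqueue(16) -> [16]
Final queue (front to back): [16]


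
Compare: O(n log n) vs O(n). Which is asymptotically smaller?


linear grows slower than linearithmic
O(n) is asymptotically smaller; O(n log n) grows faster


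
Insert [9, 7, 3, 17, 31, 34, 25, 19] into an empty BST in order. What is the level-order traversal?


Root = 9; build tree by BST insertion.
Level-Order traversal: [9, 7, 17, 3, 31, 25, 34, 19]


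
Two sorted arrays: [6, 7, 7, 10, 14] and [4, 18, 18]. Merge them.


Compare heads, take smaller each step.
Merged: [4, 6, 7, 7, 10, 14, 18, 18]


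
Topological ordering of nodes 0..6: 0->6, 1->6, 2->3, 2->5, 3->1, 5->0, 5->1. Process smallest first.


Kahn's algorithm, process smallest node first
Order: [2, 3, 4, 5, 0, 1, 6]


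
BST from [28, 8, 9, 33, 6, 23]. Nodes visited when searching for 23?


BST root = 28
Search for 23: compare at each node
Path: [28, 8, 9, 23]


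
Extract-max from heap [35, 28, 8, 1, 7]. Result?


Max = 35
Replace root with last, heapify down
Resulting heap: [28, 7, 8, 1]


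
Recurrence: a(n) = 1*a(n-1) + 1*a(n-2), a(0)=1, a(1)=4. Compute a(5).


Build bottom-up:
...a(3)=9, a(4)=14, a(5)=1*14+1*9=23


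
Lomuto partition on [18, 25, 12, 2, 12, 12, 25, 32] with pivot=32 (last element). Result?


Elements <= 32 go left of pivot.
Result: [18, 25, 12, 2, 12, 12, 25, 32], pivot at index 7


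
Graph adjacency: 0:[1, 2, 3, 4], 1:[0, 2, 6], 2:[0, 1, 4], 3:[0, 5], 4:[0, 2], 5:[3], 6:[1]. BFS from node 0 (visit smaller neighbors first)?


BFS queue: start with [0]
Visit order: [0, 1, 2, 3, 4, 6, 5]


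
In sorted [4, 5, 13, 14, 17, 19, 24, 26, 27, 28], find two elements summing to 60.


Two pointers: lo=0, hi=9
No pair sums to 60


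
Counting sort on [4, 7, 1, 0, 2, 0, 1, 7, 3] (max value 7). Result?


Count array: [2, 2, 1, 1, 1, 0, 0, 2]
Reconstruct: [0, 0, 1, 1, 2, 3, 4, 7, 7]


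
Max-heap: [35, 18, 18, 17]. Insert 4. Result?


Append 4: [35, 18, 18, 17, 4]
Bubble up: no swaps needed
Result: [35, 18, 18, 17, 4]


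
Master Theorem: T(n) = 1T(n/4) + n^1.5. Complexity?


a=1, b=4, c=1.5. log_4(1)=0 < c=1.5. Case 3: O(n^c) = O(n^1.500)
Complexity: O(n^1.500)


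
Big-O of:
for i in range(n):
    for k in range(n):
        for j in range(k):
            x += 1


Per nesting level: O(n) * O(n) * O(n) [triangular over k] = O(n^3)
Complexity: O(n^3)


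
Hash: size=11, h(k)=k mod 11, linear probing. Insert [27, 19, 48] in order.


Insertions: 27->slot 5; 19->slot 8; 48->slot 4
Table: [None, None, None, None, 48, 27, None, None, 19, None, None]


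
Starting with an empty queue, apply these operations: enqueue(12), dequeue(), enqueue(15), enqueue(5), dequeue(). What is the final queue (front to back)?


enqueue(12) -> [12]
dequeue() returns 12 -> []
enqueue(15) -> [15]
enqueue(5) -> [15, 5]
dequeue() returns 15 -> [5]
Final queue (front to back): [5]


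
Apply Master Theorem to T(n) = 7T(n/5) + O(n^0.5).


a=7, b=5, c=0.5. log_5(7)=1.209 > c=0.5. Case 1: O(n^log_b(a)) = O(n^1.209)
Complexity: O(n^1.209)


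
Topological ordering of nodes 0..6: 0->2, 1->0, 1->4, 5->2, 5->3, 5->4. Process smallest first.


Kahn's algorithm, process smallest node first
Order: [1, 0, 5, 2, 3, 4, 6]


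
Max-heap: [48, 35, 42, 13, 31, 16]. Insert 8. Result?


Append 8: [48, 35, 42, 13, 31, 16, 8]
Bubble up: no swaps needed
Result: [48, 35, 42, 13, 31, 16, 8]


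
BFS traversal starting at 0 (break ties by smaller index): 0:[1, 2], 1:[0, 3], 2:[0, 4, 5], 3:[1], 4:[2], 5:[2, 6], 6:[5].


BFS queue: start with [0]
Visit order: [0, 1, 2, 3, 4, 5, 6]


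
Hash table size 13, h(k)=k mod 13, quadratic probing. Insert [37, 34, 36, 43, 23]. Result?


Insertions: 37->slot 11; 34->slot 8; 36->slot 10; 43->slot 4; 23->slot 1
Table: [None, 23, None, None, 43, None, None, None, 34, None, 36, 37, None]


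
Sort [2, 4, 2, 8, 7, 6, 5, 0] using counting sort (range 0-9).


Count array: [1, 0, 2, 0, 1, 1, 1, 1, 1, 0]
Reconstruct: [0, 2, 2, 4, 5, 6, 7, 8]


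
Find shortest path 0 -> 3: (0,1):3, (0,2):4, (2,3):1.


Dijkstra from 0:
Distances: {0: 0, 1: 3, 2: 4, 3: 5}
Shortest distance to 3 = 5, path = [0, 2, 3]


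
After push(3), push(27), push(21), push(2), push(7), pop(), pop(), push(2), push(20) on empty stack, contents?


push(3) -> [3]
push(27) -> [3, 27]
push(21) -> [3, 27, 21]
push(2) -> [3, 27, 21, 2]
push(7) -> [3, 27, 21, 2, 7]
pop() returns 7 -> [3, 27, 21, 2]
pop() returns 2 -> [3, 27, 21]
push(2) -> [3, 27, 21, 2]
push(20) -> [3, 27, 21, 2, 20]
Final stack (bottom to top): [3, 27, 21, 2, 20]


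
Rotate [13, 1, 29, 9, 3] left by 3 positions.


Left rotate by 3: [9, 3, 13, 1, 29]


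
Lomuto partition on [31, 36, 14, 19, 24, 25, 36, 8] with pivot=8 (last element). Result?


Elements <= 8 go left of pivot.
Result: [8, 36, 14, 19, 24, 25, 36, 31], pivot at index 0


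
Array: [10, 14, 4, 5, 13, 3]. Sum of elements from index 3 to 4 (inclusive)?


Prefix sums: [0, 10, 24, 28, 33, 46, 49]
Sum[3..4] = prefix[5] - prefix[3] = 46 - 28 = 18


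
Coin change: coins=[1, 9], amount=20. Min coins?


dp[0]=0; dp[i]=1+min(dp[i-c] for c in coins)
...dp[15]=7, dp[16]=8, dp[17]=9, dp[18]=2, dp[19]=3, dp[20]=4
Minimum coins for 20 = 4


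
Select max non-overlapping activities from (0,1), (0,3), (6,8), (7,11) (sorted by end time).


Greedy: pick earliest-ending, then skip overlaps.
Selected (2 activities): [(0, 1), (6, 8)]


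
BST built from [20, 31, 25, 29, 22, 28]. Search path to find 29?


BST root = 20
Search for 29: compare at each node
Path: [20, 31, 25, 29]


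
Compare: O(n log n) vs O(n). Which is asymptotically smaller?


linear grows slower than linearithmic
O(n) is asymptotically smaller; O(n log n) grows faster


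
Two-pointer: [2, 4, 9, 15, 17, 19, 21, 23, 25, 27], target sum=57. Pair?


Two pointers: lo=0, hi=9
No pair sums to 57


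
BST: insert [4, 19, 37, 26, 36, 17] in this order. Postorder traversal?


Root = 4; build tree by BST insertion.
Postorder traversal: [17, 36, 26, 37, 19, 4]


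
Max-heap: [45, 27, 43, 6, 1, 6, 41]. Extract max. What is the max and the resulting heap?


Max = 45
Replace root with last, heapify down
Resulting heap: [43, 27, 41, 6, 1, 6]


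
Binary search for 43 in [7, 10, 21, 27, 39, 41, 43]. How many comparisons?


Search for 43:
[0,6] mid=3 arr[3]=27
[4,6] mid=5 arr[5]=41
[6,6] mid=6 arr[6]=43
Total: 3 comparisons


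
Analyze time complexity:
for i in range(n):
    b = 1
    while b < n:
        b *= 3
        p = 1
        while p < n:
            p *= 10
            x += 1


Per nesting level: O(n) * O(log n) * O(log n) = O(n (log n)^2)
Complexity: O(n (log n)^2)


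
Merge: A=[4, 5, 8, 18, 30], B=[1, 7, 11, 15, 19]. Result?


Compare heads, take smaller each step.
Merged: [1, 4, 5, 7, 8, 11, 15, 18, 19, 30]


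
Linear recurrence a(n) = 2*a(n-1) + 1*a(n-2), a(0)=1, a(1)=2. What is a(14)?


Build bottom-up:
...a(12)=33461, a(13)=80782, a(14)=2*80782+1*33461=195025


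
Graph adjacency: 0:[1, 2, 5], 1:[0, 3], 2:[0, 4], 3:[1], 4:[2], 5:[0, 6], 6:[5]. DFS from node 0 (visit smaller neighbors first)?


DFS stack-based: start with [0]
Visit order: [0, 1, 3, 2, 4, 5, 6]


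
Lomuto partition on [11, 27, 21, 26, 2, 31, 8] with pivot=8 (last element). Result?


Elements <= 8 go left of pivot.
Result: [2, 8, 21, 26, 11, 31, 27], pivot at index 1


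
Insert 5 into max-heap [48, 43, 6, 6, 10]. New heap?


Append 5: [48, 43, 6, 6, 10, 5]
Bubble up: no swaps needed
Result: [48, 43, 6, 6, 10, 5]


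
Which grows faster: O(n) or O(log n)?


logarithmic grows slower than linear
O(log n) is asymptotically smaller; O(n) grows faster


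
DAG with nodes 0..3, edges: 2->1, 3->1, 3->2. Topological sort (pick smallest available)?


Kahn's algorithm, process smallest node first
Order: [0, 3, 2, 1]


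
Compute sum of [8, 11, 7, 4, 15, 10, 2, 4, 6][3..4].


Prefix sums: [0, 8, 19, 26, 30, 45, 55, 57, 61, 67]
Sum[3..4] = prefix[5] - prefix[3] = 45 - 26 = 19


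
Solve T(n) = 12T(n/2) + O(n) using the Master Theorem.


a=12, b=2, c=1. log_2(12)=3.585 > c=1. Case 1: O(n^log_b(a)) = O(n^3.585)
Complexity: O(n^3.585)


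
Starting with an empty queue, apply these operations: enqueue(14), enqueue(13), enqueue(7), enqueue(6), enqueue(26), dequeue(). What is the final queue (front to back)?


enqueue(14) -> [14]
enqueue(13) -> [14, 13]
enqueue(7) -> [14, 13, 7]
enqueue(6) -> [14, 13, 7, 6]
enqueue(26) -> [14, 13, 7, 6, 26]
dequeue() returns 14 -> [13, 7, 6, 26]
Final queue (front to back): [13, 7, 6, 26]


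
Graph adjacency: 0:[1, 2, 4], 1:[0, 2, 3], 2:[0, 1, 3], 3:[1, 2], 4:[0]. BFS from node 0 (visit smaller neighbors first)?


BFS queue: start with [0]
Visit order: [0, 1, 2, 4, 3]


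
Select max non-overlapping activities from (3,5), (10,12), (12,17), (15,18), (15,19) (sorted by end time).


Greedy: pick earliest-ending, then skip overlaps.
Selected (3 activities): [(3, 5), (10, 12), (12, 17)]


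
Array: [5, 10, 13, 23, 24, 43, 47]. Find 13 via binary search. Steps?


Search for 13:
[0,6] mid=3 arr[3]=23
[0,2] mid=1 arr[1]=10
[2,2] mid=2 arr[2]=13
Total: 3 comparisons


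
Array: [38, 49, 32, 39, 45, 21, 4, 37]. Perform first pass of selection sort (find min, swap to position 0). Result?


After one pass: [4, 49, 32, 39, 45, 21, 38, 37]


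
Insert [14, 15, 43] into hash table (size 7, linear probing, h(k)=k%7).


Insertions: 14->slot 0; 15->slot 1; 43->slot 2
Table: [14, 15, 43, None, None, None, None]


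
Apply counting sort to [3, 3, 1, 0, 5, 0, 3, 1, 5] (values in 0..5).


Count array: [2, 2, 0, 3, 0, 2]
Reconstruct: [0, 0, 1, 1, 3, 3, 3, 5, 5]


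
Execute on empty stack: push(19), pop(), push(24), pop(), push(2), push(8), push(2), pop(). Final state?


push(19) -> [19]
pop() returns 19 -> []
push(24) -> [24]
pop() returns 24 -> []
push(2) -> [2]
push(8) -> [2, 8]
push(2) -> [2, 8, 2]
pop() returns 2 -> [2, 8]
Final stack (bottom to top): [2, 8]


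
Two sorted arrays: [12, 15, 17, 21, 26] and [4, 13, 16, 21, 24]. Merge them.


Compare heads, take smaller each step.
Merged: [4, 12, 13, 15, 16, 17, 21, 21, 24, 26]


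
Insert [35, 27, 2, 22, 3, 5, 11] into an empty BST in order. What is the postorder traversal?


Root = 35; build tree by BST insertion.
Postorder traversal: [11, 5, 3, 22, 2, 27, 35]


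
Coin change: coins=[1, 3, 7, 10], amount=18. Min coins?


dp[0]=0; dp[i]=1+min(dp[i-c] for c in coins)
...dp[13]=2, dp[14]=2, dp[15]=3, dp[16]=3, dp[17]=2, dp[18]=3
Minimum coins for 18 = 3


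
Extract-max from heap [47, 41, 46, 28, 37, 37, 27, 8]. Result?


Max = 47
Replace root with last, heapify down
Resulting heap: [46, 41, 37, 28, 37, 8, 27]


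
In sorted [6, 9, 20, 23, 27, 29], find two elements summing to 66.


Two pointers: lo=0, hi=5
No pair sums to 66


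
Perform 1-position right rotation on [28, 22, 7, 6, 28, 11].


Right rotate by 1: [11, 28, 22, 7, 6, 28]


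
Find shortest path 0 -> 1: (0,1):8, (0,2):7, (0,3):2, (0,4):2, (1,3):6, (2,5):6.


Dijkstra from 0:
Distances: {0: 0, 1: 8, 2: 7, 3: 2, 4: 2, 5: 13}
Shortest distance to 1 = 8, path = [0, 1]


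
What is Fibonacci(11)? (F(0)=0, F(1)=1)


F(n)=F(n-1)+F(n-2)
...F(9)=34, F(10)=55, F(11)=89


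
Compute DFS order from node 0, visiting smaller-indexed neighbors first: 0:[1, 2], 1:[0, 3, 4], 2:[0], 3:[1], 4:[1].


DFS stack-based: start with [0]
Visit order: [0, 1, 3, 4, 2]


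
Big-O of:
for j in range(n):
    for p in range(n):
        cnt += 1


Per nesting level: O(n) * O(n) = O(n^2)
Complexity: O(n^2)


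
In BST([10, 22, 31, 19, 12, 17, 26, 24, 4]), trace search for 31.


BST root = 10
Search for 31: compare at each node
Path: [10, 22, 31]


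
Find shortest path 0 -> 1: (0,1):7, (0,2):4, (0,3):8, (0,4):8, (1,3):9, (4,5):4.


Dijkstra from 0:
Distances: {0: 0, 1: 7, 2: 4, 3: 8, 4: 8, 5: 12}
Shortest distance to 1 = 7, path = [0, 1]


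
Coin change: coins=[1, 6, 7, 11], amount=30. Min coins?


dp[0]=0; dp[i]=1+min(dp[i-c] for c in coins)
...dp[25]=3, dp[26]=4, dp[27]=4, dp[28]=3, dp[29]=3, dp[30]=4
Minimum coins for 30 = 4


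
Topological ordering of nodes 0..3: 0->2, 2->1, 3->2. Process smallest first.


Kahn's algorithm, process smallest node first
Order: [0, 3, 2, 1]


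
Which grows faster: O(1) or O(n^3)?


constant grows slower than cubic
O(1) is asymptotically smaller; O(n^3) grows faster


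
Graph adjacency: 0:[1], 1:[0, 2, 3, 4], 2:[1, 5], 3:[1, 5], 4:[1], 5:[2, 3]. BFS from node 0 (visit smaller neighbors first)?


BFS queue: start with [0]
Visit order: [0, 1, 2, 3, 4, 5]


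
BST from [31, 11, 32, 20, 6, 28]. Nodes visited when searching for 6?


BST root = 31
Search for 6: compare at each node
Path: [31, 11, 6]


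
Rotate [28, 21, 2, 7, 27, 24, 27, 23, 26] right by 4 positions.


Right rotate by 4: [24, 27, 23, 26, 28, 21, 2, 7, 27]


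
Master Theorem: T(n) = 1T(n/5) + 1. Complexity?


a=1, b=5, c=0. log_5(1)=0 = c=0. Case 2: O(n^c log n) = O(log n)
Complexity: O(log n)


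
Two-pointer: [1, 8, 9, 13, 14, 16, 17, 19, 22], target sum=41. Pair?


Two pointers: lo=0, hi=8
Found pair: (19, 22) summing to 41


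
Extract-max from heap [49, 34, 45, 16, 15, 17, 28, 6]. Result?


Max = 49
Replace root with last, heapify down
Resulting heap: [45, 34, 28, 16, 15, 17, 6]


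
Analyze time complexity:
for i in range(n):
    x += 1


Per nesting level: O(n) = O(n)
Complexity: O(n)


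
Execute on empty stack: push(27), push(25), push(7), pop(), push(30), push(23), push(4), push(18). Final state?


push(27) -> [27]
push(25) -> [27, 25]
push(7) -> [27, 25, 7]
pop() returns 7 -> [27, 25]
push(30) -> [27, 25, 30]
push(23) -> [27, 25, 30, 23]
push(4) -> [27, 25, 30, 23, 4]
push(18) -> [27, 25, 30, 23, 4, 18]
Final stack (bottom to top): [27, 25, 30, 23, 4, 18]


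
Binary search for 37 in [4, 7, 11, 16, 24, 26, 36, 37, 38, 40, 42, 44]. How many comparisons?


Search for 37:
[0,11] mid=5 arr[5]=26
[6,11] mid=8 arr[8]=38
[6,7] mid=6 arr[6]=36
[7,7] mid=7 arr[7]=37
Total: 4 comparisons


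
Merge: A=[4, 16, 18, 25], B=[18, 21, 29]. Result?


Compare heads, take smaller each step.
Merged: [4, 16, 18, 18, 21, 25, 29]


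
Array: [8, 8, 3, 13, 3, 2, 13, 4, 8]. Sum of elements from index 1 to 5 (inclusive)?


Prefix sums: [0, 8, 16, 19, 32, 35, 37, 50, 54, 62]
Sum[1..5] = prefix[6] - prefix[1] = 37 - 8 = 29


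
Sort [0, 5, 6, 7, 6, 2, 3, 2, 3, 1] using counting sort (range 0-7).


Count array: [1, 1, 2, 2, 0, 1, 2, 1]
Reconstruct: [0, 1, 2, 2, 3, 3, 5, 6, 6, 7]


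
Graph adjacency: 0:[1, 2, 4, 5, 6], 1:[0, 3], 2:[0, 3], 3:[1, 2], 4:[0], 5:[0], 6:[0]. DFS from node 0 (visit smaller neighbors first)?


DFS stack-based: start with [0]
Visit order: [0, 1, 3, 2, 4, 5, 6]


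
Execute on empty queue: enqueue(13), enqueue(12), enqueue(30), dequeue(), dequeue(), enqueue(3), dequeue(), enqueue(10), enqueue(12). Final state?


enqueue(13) -> [13]
enqueue(12) -> [13, 12]
enqueue(30) -> [13, 12, 30]
dequeue() returns 13 -> [12, 30]
dequeue() returns 12 -> [30]
enqueue(3) -> [30, 3]
dequeue() returns 30 -> [3]
enqueue(10) -> [3, 10]
enqueue(12) -> [3, 10, 12]
Final queue (front to back): [3, 10, 12]


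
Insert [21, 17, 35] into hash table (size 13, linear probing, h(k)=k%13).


Insertions: 21->slot 8; 17->slot 4; 35->slot 9
Table: [None, None, None, None, 17, None, None, None, 21, 35, None, None, None]


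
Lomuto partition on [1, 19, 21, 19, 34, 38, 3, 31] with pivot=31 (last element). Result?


Elements <= 31 go left of pivot.
Result: [1, 19, 21, 19, 3, 31, 34, 38], pivot at index 5


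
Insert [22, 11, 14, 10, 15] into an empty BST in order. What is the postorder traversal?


Root = 22; build tree by BST insertion.
Postorder traversal: [10, 15, 14, 11, 22]


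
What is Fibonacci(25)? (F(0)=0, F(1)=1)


F(n)=F(n-1)+F(n-2)
...F(23)=28657, F(24)=46368, F(25)=75025


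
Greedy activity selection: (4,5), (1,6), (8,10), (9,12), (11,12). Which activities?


Greedy: pick earliest-ending, then skip overlaps.
Selected (3 activities): [(4, 5), (8, 10), (11, 12)]


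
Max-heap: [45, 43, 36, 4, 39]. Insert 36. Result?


Append 36: [45, 43, 36, 4, 39, 36]
Bubble up: no swaps needed
Result: [45, 43, 36, 4, 39, 36]


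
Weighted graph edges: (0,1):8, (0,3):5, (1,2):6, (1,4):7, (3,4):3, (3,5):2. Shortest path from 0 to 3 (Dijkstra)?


Dijkstra from 0:
Distances: {0: 0, 1: 8, 2: 14, 3: 5, 4: 8, 5: 7}
Shortest distance to 3 = 5, path = [0, 3]


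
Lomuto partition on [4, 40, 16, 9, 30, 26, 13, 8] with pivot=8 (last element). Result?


Elements <= 8 go left of pivot.
Result: [4, 8, 16, 9, 30, 26, 13, 40], pivot at index 1


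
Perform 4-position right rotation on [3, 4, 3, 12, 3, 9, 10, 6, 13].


Right rotate by 4: [9, 10, 6, 13, 3, 4, 3, 12, 3]


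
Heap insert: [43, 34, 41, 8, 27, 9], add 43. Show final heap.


Append 43: [43, 34, 41, 8, 27, 9, 43]
Bubble up: swap idx 6(43) with idx 2(41)
Result: [43, 34, 43, 8, 27, 9, 41]


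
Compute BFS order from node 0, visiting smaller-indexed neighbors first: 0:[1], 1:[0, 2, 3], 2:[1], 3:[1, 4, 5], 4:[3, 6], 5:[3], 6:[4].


BFS queue: start with [0]
Visit order: [0, 1, 2, 3, 4, 5, 6]


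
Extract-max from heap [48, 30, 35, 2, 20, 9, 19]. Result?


Max = 48
Replace root with last, heapify down
Resulting heap: [35, 30, 19, 2, 20, 9]


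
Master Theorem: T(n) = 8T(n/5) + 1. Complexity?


a=8, b=5, c=0. log_5(8)=1.292 > c=0. Case 1: O(n^log_b(a)) = O(n^1.292)
Complexity: O(n^1.292)


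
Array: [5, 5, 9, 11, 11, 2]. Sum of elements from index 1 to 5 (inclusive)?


Prefix sums: [0, 5, 10, 19, 30, 41, 43]
Sum[1..5] = prefix[6] - prefix[1] = 43 - 5 = 38


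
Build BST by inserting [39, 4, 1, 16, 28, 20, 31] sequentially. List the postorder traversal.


Root = 39; build tree by BST insertion.
Postorder traversal: [1, 20, 31, 28, 16, 4, 39]


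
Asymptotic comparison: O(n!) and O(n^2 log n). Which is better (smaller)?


n^2 log n grows slower than factorial
O(n^2 log n) is asymptotically smaller; O(n!) grows faster


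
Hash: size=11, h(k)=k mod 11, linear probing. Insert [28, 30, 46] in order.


Insertions: 28->slot 6; 30->slot 8; 46->slot 2
Table: [None, None, 46, None, None, None, 28, None, 30, None, None]


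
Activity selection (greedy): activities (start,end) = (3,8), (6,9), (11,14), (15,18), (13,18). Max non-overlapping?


Greedy: pick earliest-ending, then skip overlaps.
Selected (3 activities): [(3, 8), (11, 14), (15, 18)]


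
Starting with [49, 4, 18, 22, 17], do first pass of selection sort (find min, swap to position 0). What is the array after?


After one pass: [4, 49, 18, 22, 17]


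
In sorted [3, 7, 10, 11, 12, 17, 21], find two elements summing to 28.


Two pointers: lo=0, hi=6
Found pair: (7, 21) summing to 28


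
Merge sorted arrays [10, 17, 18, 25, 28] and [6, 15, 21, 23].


Compare heads, take smaller each step.
Merged: [6, 10, 15, 17, 18, 21, 23, 25, 28]


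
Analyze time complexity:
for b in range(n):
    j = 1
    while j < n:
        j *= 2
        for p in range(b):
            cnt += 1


Per nesting level: O(n) * O(log n) * O(n) [triangular over b] = O(n^2 log n)
Complexity: O(n^2 log n)


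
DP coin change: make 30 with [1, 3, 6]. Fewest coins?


dp[0]=0; dp[i]=1+min(dp[i-c] for c in coins)
...dp[25]=5, dp[26]=6, dp[27]=5, dp[28]=6, dp[29]=7, dp[30]=5
Minimum coins for 30 = 5


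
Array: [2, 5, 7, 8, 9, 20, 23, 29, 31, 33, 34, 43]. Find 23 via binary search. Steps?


Search for 23:
[0,11] mid=5 arr[5]=20
[6,11] mid=8 arr[8]=31
[6,7] mid=6 arr[6]=23
Total: 3 comparisons


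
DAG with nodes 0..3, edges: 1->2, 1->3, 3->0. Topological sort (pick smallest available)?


Kahn's algorithm, process smallest node first
Order: [1, 2, 3, 0]


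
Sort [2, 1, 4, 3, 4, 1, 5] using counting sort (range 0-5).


Count array: [0, 2, 1, 1, 2, 1]
Reconstruct: [1, 1, 2, 3, 4, 4, 5]


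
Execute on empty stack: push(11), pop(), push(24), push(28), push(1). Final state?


push(11) -> [11]
pop() returns 11 -> []
push(24) -> [24]
push(28) -> [24, 28]
push(1) -> [24, 28, 1]
Final stack (bottom to top): [24, 28, 1]


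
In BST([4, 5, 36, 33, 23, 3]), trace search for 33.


BST root = 4
Search for 33: compare at each node
Path: [4, 5, 36, 33]


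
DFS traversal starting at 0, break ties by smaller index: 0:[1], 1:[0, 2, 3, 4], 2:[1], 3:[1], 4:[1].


DFS stack-based: start with [0]
Visit order: [0, 1, 2, 3, 4]


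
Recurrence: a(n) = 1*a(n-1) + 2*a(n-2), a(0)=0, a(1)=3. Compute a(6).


Build bottom-up:
...a(4)=15, a(5)=33, a(6)=1*33+2*15=63


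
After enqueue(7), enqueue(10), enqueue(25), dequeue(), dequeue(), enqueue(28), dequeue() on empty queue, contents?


enqueue(7) -> [7]
enqueue(10) -> [7, 10]
enqueue(25) -> [7, 10, 25]
dequeue() returns 7 -> [10, 25]
dequeue() returns 10 -> [25]
enqueue(28) -> [25, 28]
dequeue() returns 25 -> [28]
Final queue (front to back): [28]


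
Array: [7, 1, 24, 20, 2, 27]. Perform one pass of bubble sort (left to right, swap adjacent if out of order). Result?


After one pass: [1, 7, 20, 2, 24, 27]


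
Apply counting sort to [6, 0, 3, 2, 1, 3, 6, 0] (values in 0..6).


Count array: [2, 1, 1, 2, 0, 0, 2]
Reconstruct: [0, 0, 1, 2, 3, 3, 6, 6]


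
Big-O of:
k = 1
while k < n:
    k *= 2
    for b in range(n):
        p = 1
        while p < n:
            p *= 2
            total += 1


Per nesting level: O(log n) * O(n) * O(log n) = O(n (log n)^2)
Complexity: O(n (log n)^2)


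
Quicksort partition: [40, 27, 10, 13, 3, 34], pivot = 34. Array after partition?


Elements <= 34 go left of pivot.
Result: [27, 10, 13, 3, 34, 40], pivot at index 4


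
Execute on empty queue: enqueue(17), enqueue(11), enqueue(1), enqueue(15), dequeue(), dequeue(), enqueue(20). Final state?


enqueue(17) -> [17]
enqueue(11) -> [17, 11]
enqueue(1) -> [17, 11, 1]
enqueue(15) -> [17, 11, 1, 15]
dequeue() returns 17 -> [11, 1, 15]
dequeue() returns 11 -> [1, 15]
enqueue(20) -> [1, 15, 20]
Final queue (front to back): [1, 15, 20]


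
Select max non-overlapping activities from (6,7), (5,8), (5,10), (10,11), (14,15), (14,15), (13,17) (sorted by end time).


Greedy: pick earliest-ending, then skip overlaps.
Selected (3 activities): [(6, 7), (10, 11), (14, 15)]


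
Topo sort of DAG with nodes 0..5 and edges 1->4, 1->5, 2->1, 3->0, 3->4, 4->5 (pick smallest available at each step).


Kahn's algorithm, process smallest node first
Order: [2, 1, 3, 0, 4, 5]


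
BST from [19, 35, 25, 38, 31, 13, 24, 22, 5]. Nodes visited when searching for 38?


BST root = 19
Search for 38: compare at each node
Path: [19, 35, 38]


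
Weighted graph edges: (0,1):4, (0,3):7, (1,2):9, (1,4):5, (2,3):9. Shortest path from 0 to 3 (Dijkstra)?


Dijkstra from 0:
Distances: {0: 0, 1: 4, 2: 13, 3: 7, 4: 9}
Shortest distance to 3 = 7, path = [0, 3]


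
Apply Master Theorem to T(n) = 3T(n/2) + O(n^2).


a=3, b=2, c=2. log_2(3)=1.585 < c=2. Case 3: O(n^c) = O(n^2)
Complexity: O(n^2)


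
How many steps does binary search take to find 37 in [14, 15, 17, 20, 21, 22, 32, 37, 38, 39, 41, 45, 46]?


Search for 37:
[0,12] mid=6 arr[6]=32
[7,12] mid=9 arr[9]=39
[7,8] mid=7 arr[7]=37
Total: 3 comparisons


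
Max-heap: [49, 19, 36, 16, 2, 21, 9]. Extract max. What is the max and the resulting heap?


Max = 49
Replace root with last, heapify down
Resulting heap: [36, 19, 21, 16, 2, 9]


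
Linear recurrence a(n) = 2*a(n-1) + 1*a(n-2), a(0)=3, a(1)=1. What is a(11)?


Build bottom-up:
...a(9)=2209, a(10)=5333, a(11)=2*5333+1*2209=12875


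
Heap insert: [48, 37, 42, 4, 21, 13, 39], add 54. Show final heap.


Append 54: [48, 37, 42, 4, 21, 13, 39, 54]
Bubble up: swap idx 7(54) with idx 3(4); swap idx 3(54) with idx 1(37); swap idx 1(54) with idx 0(48)
Result: [54, 48, 42, 37, 21, 13, 39, 4]


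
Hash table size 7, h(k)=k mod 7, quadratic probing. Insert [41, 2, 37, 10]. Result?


Insertions: 41->slot 6; 2->slot 2; 37->slot 3; 10->slot 4
Table: [None, None, 2, 37, 10, None, 41]


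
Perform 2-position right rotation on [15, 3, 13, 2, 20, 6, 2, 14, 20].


Right rotate by 2: [14, 20, 15, 3, 13, 2, 20, 6, 2]


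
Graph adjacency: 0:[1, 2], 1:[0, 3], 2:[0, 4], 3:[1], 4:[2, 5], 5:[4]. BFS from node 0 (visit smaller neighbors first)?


BFS queue: start with [0]
Visit order: [0, 1, 2, 3, 4, 5]


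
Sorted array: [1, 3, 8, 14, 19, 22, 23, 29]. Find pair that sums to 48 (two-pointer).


Two pointers: lo=0, hi=7
Found pair: (19, 29) summing to 48


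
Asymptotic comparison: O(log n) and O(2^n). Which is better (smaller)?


logarithmic grows slower than exponential
O(log n) is asymptotically smaller; O(2^n) grows faster


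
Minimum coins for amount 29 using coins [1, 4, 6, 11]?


dp[0]=0; dp[i]=1+min(dp[i-c] for c in coins)
...dp[24]=4, dp[25]=4, dp[26]=3, dp[27]=4, dp[28]=3, dp[29]=4
Minimum coins for 29 = 4


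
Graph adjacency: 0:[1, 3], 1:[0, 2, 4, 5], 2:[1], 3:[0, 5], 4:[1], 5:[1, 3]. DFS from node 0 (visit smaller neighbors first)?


DFS stack-based: start with [0]
Visit order: [0, 1, 2, 4, 5, 3]


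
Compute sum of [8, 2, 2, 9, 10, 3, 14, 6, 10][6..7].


Prefix sums: [0, 8, 10, 12, 21, 31, 34, 48, 54, 64]
Sum[6..7] = prefix[8] - prefix[6] = 54 - 34 = 20


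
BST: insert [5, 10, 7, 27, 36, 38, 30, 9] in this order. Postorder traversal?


Root = 5; build tree by BST insertion.
Postorder traversal: [9, 7, 30, 38, 36, 27, 10, 5]


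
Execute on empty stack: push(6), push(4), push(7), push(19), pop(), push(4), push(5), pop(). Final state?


push(6) -> [6]
push(4) -> [6, 4]
push(7) -> [6, 4, 7]
push(19) -> [6, 4, 7, 19]
pop() returns 19 -> [6, 4, 7]
push(4) -> [6, 4, 7, 4]
push(5) -> [6, 4, 7, 4, 5]
pop() returns 5 -> [6, 4, 7, 4]
Final stack (bottom to top): [6, 4, 7, 4]


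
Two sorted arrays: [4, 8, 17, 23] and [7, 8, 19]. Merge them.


Compare heads, take smaller each step.
Merged: [4, 7, 8, 8, 17, 19, 23]


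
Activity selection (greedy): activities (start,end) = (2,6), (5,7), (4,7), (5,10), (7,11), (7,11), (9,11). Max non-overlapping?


Greedy: pick earliest-ending, then skip overlaps.
Selected (2 activities): [(2, 6), (7, 11)]


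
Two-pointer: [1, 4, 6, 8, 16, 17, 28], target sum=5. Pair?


Two pointers: lo=0, hi=6
Found pair: (1, 4) summing to 5


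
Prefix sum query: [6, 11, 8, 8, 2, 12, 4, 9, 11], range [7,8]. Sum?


Prefix sums: [0, 6, 17, 25, 33, 35, 47, 51, 60, 71]
Sum[7..8] = prefix[9] - prefix[7] = 71 - 51 = 20


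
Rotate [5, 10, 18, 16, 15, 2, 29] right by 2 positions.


Right rotate by 2: [2, 29, 5, 10, 18, 16, 15]


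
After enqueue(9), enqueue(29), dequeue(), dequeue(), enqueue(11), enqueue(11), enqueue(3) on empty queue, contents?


enqueue(9) -> [9]
enqueue(29) -> [9, 29]
dequeue() returns 9 -> [29]
dequeue() returns 29 -> []
enqueue(11) -> [11]
enqueue(11) -> [11, 11]
enqueue(3) -> [11, 11, 3]
Final queue (front to back): [11, 11, 3]


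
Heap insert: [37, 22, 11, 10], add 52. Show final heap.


Append 52: [37, 22, 11, 10, 52]
Bubble up: swap idx 4(52) with idx 1(22); swap idx 1(52) with idx 0(37)
Result: [52, 37, 11, 10, 22]


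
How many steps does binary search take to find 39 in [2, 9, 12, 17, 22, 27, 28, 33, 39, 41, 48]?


Search for 39:
[0,10] mid=5 arr[5]=27
[6,10] mid=8 arr[8]=39
Total: 2 comparisons


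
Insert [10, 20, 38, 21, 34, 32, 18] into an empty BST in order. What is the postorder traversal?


Root = 10; build tree by BST insertion.
Postorder traversal: [18, 32, 34, 21, 38, 20, 10]


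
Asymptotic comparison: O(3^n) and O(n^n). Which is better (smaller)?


exponential (base 3) grows slower than n^n
O(3^n) is asymptotically smaller; O(n^n) grows faster


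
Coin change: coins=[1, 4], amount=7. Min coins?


dp[0]=0; dp[i]=1+min(dp[i-c] for c in coins)
...dp[2]=2, dp[3]=3, dp[4]=1, dp[5]=2, dp[6]=3, dp[7]=4
Minimum coins for 7 = 4


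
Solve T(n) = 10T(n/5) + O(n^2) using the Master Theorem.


a=10, b=5, c=2. log_5(10)=1.431 < c=2. Case 3: O(n^c) = O(n^2)
Complexity: O(n^2)


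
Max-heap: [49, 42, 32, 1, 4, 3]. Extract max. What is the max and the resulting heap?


Max = 49
Replace root with last, heapify down
Resulting heap: [42, 4, 32, 1, 3]


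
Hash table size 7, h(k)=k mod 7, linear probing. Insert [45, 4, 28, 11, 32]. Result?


Insertions: 45->slot 3; 4->slot 4; 28->slot 0; 11->slot 5; 32->slot 6
Table: [28, None, None, 45, 4, 11, 32]


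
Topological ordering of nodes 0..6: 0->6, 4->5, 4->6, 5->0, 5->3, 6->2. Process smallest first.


Kahn's algorithm, process smallest node first
Order: [1, 4, 5, 0, 3, 6, 2]


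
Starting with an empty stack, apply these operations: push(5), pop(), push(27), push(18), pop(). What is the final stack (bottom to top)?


push(5) -> [5]
pop() returns 5 -> []
push(27) -> [27]
push(18) -> [27, 18]
pop() returns 18 -> [27]
Final stack (bottom to top): [27]


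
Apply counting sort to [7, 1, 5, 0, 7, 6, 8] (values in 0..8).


Count array: [1, 1, 0, 0, 0, 1, 1, 2, 1]
Reconstruct: [0, 1, 5, 6, 7, 7, 8]


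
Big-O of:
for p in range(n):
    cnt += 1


Per nesting level: O(n) = O(n)
Complexity: O(n)


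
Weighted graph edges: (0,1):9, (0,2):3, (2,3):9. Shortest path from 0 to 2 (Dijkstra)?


Dijkstra from 0:
Distances: {0: 0, 1: 9, 2: 3, 3: 12}
Shortest distance to 2 = 3, path = [0, 2]


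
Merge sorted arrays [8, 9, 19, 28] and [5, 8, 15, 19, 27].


Compare heads, take smaller each step.
Merged: [5, 8, 8, 9, 15, 19, 19, 27, 28]


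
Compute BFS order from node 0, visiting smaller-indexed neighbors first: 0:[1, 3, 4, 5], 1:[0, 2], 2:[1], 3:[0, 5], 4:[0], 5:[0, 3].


BFS queue: start with [0]
Visit order: [0, 1, 3, 4, 5, 2]


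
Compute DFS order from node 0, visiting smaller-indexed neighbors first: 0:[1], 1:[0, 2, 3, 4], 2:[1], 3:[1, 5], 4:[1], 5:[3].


DFS stack-based: start with [0]
Visit order: [0, 1, 2, 3, 5, 4]


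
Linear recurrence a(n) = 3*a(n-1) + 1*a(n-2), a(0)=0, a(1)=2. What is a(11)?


Build bottom-up:
...a(9)=25940, a(10)=85674, a(11)=3*85674+1*25940=282962


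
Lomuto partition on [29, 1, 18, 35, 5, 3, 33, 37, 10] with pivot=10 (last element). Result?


Elements <= 10 go left of pivot.
Result: [1, 5, 3, 10, 29, 18, 33, 37, 35], pivot at index 3


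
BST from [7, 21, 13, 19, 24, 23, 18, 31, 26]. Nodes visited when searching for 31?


BST root = 7
Search for 31: compare at each node
Path: [7, 21, 24, 31]


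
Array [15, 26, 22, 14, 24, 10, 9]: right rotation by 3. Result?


Right rotate by 3: [24, 10, 9, 15, 26, 22, 14]


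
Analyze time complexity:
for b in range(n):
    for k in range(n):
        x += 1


Per nesting level: O(n) * O(n) = O(n^2)
Complexity: O(n^2)


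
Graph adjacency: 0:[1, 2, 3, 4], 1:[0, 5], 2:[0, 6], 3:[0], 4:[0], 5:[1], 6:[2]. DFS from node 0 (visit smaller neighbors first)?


DFS stack-based: start with [0]
Visit order: [0, 1, 5, 2, 6, 3, 4]


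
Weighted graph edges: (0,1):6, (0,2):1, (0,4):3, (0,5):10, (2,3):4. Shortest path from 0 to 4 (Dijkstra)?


Dijkstra from 0:
Distances: {0: 0, 1: 6, 2: 1, 3: 5, 4: 3, 5: 10}
Shortest distance to 4 = 3, path = [0, 4]


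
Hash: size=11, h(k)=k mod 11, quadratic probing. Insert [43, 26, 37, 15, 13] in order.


Insertions: 43->slot 10; 26->slot 4; 37->slot 5; 15->slot 8; 13->slot 2
Table: [None, None, 13, None, 26, 37, None, None, 15, None, 43]


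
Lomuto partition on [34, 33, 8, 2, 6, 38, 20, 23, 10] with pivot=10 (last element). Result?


Elements <= 10 go left of pivot.
Result: [8, 2, 6, 10, 34, 38, 20, 23, 33], pivot at index 3


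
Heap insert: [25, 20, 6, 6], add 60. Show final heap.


Append 60: [25, 20, 6, 6, 60]
Bubble up: swap idx 4(60) with idx 1(20); swap idx 1(60) with idx 0(25)
Result: [60, 25, 6, 6, 20]


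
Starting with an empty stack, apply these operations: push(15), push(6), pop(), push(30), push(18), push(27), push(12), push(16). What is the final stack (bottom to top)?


push(15) -> [15]
push(6) -> [15, 6]
pop() returns 6 -> [15]
push(30) -> [15, 30]
push(18) -> [15, 30, 18]
push(27) -> [15, 30, 18, 27]
push(12) -> [15, 30, 18, 27, 12]
push(16) -> [15, 30, 18, 27, 12, 16]
Final stack (bottom to top): [15, 30, 18, 27, 12, 16]


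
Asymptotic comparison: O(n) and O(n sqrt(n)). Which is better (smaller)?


linear grows slower than n^1.5
O(n) is asymptotically smaller; O(n sqrt(n)) grows faster


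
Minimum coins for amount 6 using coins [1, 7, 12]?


dp[0]=0; dp[i]=1+min(dp[i-c] for c in coins)
...dp[1]=1, dp[2]=2, dp[3]=3, dp[4]=4, dp[5]=5, dp[6]=6
Minimum coins for 6 = 6


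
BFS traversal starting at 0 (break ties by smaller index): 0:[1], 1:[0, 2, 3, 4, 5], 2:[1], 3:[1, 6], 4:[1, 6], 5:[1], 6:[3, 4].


BFS queue: start with [0]
Visit order: [0, 1, 2, 3, 4, 5, 6]


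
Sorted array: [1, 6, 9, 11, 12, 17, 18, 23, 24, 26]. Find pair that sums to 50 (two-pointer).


Two pointers: lo=0, hi=9
Found pair: (24, 26) summing to 50


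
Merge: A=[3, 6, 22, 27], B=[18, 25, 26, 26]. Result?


Compare heads, take smaller each step.
Merged: [3, 6, 18, 22, 25, 26, 26, 27]


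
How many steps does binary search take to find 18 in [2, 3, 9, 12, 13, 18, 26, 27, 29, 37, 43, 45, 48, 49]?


Search for 18:
[0,13] mid=6 arr[6]=26
[0,5] mid=2 arr[2]=9
[3,5] mid=4 arr[4]=13
[5,5] mid=5 arr[5]=18
Total: 4 comparisons


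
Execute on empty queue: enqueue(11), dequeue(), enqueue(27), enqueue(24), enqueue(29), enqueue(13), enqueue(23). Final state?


enqueue(11) -> [11]
dequeue() returns 11 -> []
enqueue(27) -> [27]
enqueue(24) -> [27, 24]
enqueue(29) -> [27, 24, 29]
enqueue(13) -> [27, 24, 29, 13]
enqueue(23) -> [27, 24, 29, 13, 23]
Final queue (front to back): [27, 24, 29, 13, 23]


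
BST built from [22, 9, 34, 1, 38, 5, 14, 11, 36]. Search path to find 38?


BST root = 22
Search for 38: compare at each node
Path: [22, 34, 38]


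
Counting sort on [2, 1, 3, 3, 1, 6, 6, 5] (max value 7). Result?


Count array: [0, 2, 1, 2, 0, 1, 2, 0]
Reconstruct: [1, 1, 2, 3, 3, 5, 6, 6]


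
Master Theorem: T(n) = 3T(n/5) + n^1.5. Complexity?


a=3, b=5, c=1.5. log_5(3)=0.683 < c=1.5. Case 3: O(n^c) = O(n^1.500)
Complexity: O(n^1.500)


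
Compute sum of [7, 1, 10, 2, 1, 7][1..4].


Prefix sums: [0, 7, 8, 18, 20, 21, 28]
Sum[1..4] = prefix[5] - prefix[1] = 21 - 7 = 14


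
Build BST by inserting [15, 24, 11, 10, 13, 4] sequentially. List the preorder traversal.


Root = 15; build tree by BST insertion.
Preorder traversal: [15, 11, 10, 4, 13, 24]


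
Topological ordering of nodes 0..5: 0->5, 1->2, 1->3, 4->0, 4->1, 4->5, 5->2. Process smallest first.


Kahn's algorithm, process smallest node first
Order: [4, 0, 1, 3, 5, 2]


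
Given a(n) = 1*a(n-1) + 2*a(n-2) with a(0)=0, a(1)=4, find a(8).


Build bottom-up:
...a(6)=84, a(7)=172, a(8)=1*172+2*84=340


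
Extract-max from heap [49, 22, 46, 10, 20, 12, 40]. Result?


Max = 49
Replace root with last, heapify down
Resulting heap: [46, 22, 40, 10, 20, 12]


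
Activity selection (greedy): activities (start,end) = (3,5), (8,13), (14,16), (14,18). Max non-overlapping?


Greedy: pick earliest-ending, then skip overlaps.
Selected (3 activities): [(3, 5), (8, 13), (14, 16)]


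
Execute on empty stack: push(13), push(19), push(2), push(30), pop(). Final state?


push(13) -> [13]
push(19) -> [13, 19]
push(2) -> [13, 19, 2]
push(30) -> [13, 19, 2, 30]
pop() returns 30 -> [13, 19, 2]
Final stack (bottom to top): [13, 19, 2]


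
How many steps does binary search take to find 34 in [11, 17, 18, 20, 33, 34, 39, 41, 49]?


Search for 34:
[0,8] mid=4 arr[4]=33
[5,8] mid=6 arr[6]=39
[5,5] mid=5 arr[5]=34
Total: 3 comparisons


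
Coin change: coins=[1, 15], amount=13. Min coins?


dp[0]=0; dp[i]=1+min(dp[i-c] for c in coins)
...dp[8]=8, dp[9]=9, dp[10]=10, dp[11]=11, dp[12]=12, dp[13]=13
Minimum coins for 13 = 13


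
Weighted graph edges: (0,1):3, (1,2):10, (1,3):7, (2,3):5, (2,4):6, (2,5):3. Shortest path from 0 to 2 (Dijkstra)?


Dijkstra from 0:
Distances: {0: 0, 1: 3, 2: 13, 3: 10, 4: 19, 5: 16}
Shortest distance to 2 = 13, path = [0, 1, 2]


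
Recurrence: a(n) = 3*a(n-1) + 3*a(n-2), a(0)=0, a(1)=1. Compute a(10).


Build bottom-up:
...a(8)=9315, a(9)=35316, a(10)=3*35316+3*9315=133893


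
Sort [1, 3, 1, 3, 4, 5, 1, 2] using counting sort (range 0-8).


Count array: [0, 3, 1, 2, 1, 1, 0, 0, 0]
Reconstruct: [1, 1, 1, 2, 3, 3, 4, 5]


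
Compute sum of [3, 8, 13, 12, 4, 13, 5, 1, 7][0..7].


Prefix sums: [0, 3, 11, 24, 36, 40, 53, 58, 59, 66]
Sum[0..7] = prefix[8] - prefix[0] = 59 - 0 = 59


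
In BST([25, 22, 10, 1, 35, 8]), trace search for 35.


BST root = 25
Search for 35: compare at each node
Path: [25, 35]


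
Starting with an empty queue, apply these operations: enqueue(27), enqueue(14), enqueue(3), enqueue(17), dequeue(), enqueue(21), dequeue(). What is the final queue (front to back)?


enqueue(27) -> [27]
enqueue(14) -> [27, 14]
enqueue(3) -> [27, 14, 3]
enqueue(17) -> [27, 14, 3, 17]
dequeue() returns 27 -> [14, 3, 17]
enqueue(21) -> [14, 3, 17, 21]
dequeue() returns 14 -> [3, 17, 21]
Final queue (front to back): [3, 17, 21]
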